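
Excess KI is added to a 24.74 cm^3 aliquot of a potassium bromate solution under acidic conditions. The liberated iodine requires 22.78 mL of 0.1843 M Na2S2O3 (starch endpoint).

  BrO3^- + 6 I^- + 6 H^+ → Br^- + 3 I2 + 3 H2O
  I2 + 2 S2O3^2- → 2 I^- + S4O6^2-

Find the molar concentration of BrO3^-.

n(S2O3^2-) = 0.02278 × 0.1843 = 4.198 × 10^-3 mol
n(I2) = n(S2O3^2-)/2 = 2.099 × 10^-3 mol
From the 1:3 ratio, n(BrO3^-) in the aliquot = 1/3 × 2.099 × 10^-3 = 6.997 × 10^-4 mol
[BrO3^-] = 6.997 × 10^-4 / 0.02474 = 0.02828 mol/L

0.02828 M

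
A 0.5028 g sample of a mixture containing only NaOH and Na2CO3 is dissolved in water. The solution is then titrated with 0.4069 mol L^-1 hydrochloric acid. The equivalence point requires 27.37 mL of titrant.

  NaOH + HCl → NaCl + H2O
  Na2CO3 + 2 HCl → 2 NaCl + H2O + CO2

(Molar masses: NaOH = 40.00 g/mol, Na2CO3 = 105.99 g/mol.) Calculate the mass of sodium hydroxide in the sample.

0.2690 g

n(HCl) = 0.02737 × 0.4069 = 0.01114 mol
Let x = n(NaOH), y = n(Na2CO3).
Titrant: 1x + 2y = 0.01114;  mass: 40.00x + 105.99y = 0.5028
Solving, x = 6.725 × 10^-3 mol, y = 2.206 × 10^-3 mol
mass of NaOH = 6.725 × 10^-3 × 40.00 = 0.2690 g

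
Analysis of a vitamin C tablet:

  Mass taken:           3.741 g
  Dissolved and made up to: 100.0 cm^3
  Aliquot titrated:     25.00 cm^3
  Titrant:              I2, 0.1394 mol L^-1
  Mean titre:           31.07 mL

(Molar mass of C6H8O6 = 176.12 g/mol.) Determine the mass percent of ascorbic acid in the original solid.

81.56 %

C6H8O6 + I2 → C6H6O6 + 2 HI
n(I2) per titration = 0.03107 × 0.1394 = 4.331 × 10^-3 mol
n(C6H8O6) in each aliquot = 4.331 × 10^-3 mol (1:1 ratio)
n(C6H8O6) in the whole flask = 4.331 × 10^-3 × 100.0/25.00 = 0.01732 mol
mass of C6H8O6 = 0.01732 × 176.12 = 3.051 g
% C6H8O6 = 3.051 / 3.741 × 100 = 81.56 %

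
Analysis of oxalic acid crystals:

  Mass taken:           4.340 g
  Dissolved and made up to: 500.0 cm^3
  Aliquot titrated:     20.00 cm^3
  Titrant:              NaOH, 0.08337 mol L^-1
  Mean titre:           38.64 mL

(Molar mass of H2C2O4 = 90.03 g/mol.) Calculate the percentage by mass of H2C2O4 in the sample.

83.53 %

H2C2O4 + 2 NaOH → Na2C2O4 + 2 H2O
n(NaOH) per titration = 0.03864 × 0.08337 = 3.221 × 10^-3 mol
From the 1:2 ratio, n(H2C2O4) in each aliquot = 1/2 × 3.221 × 10^-3 = 1.611 × 10^-3 mol
n(H2C2O4) in the whole flask = 1.611 × 10^-3 × 500.0/20.00 = 0.04027 mol
mass of H2C2O4 = 0.04027 × 90.03 = 3.625 g
% H2C2O4 = 3.625 / 4.340 × 100 = 83.53 %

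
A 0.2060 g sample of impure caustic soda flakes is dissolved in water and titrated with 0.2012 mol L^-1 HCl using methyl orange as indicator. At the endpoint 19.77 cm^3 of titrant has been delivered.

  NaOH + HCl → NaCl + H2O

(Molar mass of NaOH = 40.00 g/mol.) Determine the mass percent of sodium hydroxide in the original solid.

77.24 %

n(HCl) = 0.01977 L × 0.2012 mol/L = 3.978 × 10^-3 mol
n(NaOH) = 3.978 × 10^-3 mol (1:1 ratio)
mass of NaOH = 3.978 × 10^-3 × 40.00 g/mol = 0.1591 g
% NaOH = 0.1591 / 0.2060 × 100 = 77.24 %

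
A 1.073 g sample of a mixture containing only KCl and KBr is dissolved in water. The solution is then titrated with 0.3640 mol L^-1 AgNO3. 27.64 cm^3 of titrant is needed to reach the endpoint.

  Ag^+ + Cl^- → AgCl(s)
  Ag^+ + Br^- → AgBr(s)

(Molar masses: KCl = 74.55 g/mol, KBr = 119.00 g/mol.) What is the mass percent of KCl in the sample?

19.42 %

n(AgNO3) = 0.02764 × 0.3640 = 0.01006 mol
Let x = n(KCl), y = n(KBr).
Titrant: 1x + 1y = 0.01006;  mass: 74.55x + 119.00y = 1.073
Solving, x = 2.795 × 10^-3 mol, y = 7.266 × 10^-3 mol
mass of KCl = 2.795 × 10^-3 × 74.55 = 0.2084 g
% KCl = 0.2084 / 1.073 × 100 = 19.42 %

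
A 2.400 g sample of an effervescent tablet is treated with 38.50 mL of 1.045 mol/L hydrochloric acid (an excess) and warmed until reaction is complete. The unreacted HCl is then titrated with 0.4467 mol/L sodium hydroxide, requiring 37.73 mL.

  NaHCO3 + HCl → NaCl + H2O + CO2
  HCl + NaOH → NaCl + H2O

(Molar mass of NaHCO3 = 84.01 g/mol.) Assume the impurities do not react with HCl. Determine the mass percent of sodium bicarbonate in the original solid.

81.83 %

n(HCl) added = 0.03850 × 1.045 = 0.04023 mol
n(NaOH) used in back-titration = 0.03773 × 0.4467 = 0.01685 mol
n(HCl) left over = 0.01685 mol (1:1 ratio)
n(HCl) consumed by analyte = 0.04023 − 0.01685 = 0.02338 mol
n(NaHCO3) = 0.02338 mol (1:1 ratio)
mass of NaHCO3 = 0.02338 × 84.01 = 1.964 g
% NaHCO3 = 1.964 / 2.400 × 100 = 81.83 %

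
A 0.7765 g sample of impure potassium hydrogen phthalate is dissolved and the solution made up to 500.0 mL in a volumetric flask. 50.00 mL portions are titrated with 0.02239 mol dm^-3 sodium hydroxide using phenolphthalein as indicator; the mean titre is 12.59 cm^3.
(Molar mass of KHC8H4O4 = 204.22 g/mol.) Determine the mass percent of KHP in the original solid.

KHC8H4O4 + NaOH → KNaC8H4O4 + H2O
n(NaOH) per titration = 0.01259 × 0.02239 = 2.819 × 10^-4 mol
n(KHC8H4O4) in each aliquot = 2.819 × 10^-4 mol (1:1 ratio)
n(KHC8H4O4) in the whole flask = 2.819 × 10^-4 × 500.0/50.00 = 2.819 × 10^-3 mol
mass of KHC8H4O4 = 2.819 × 10^-3 × 204.22 = 0.5757 g
% KHC8H4O4 = 0.5757 / 0.7765 × 100 = 74.14 %

74.14 %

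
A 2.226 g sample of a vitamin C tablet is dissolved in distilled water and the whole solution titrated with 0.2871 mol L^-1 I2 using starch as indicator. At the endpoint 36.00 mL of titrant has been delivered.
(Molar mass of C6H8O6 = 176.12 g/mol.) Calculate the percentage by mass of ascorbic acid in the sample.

C6H8O6 + I2 → C6H6O6 + 2 HI
n(I2) = 0.03600 L × 0.2871 mol/L = 0.01034 mol
n(C6H8O6) = 0.01034 mol (1:1 ratio)
mass of C6H8O6 = 0.01034 × 176.12 g/mol = 1.820 g
% C6H8O6 = 1.820 / 2.226 × 100 = 81.77 %

81.77 %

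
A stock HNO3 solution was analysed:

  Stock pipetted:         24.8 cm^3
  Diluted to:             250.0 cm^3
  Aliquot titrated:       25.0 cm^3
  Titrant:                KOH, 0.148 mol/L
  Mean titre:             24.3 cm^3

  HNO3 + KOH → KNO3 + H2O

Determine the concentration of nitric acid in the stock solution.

1.45 mol/L

n(KOH) = 0.0243 × 0.148 = 3.60 × 10^-3 mol
n(HNO3) in the aliquot = 3.60 × 10^-3 mol (1:1 ratio)
[HNO3]_dilute = 3.60 × 10^-3 / 0.0250 = 0.144 mol/L
Dilution factor = 250.0 / 24.8 = 10.08
[HNO3]_stock = 0.144 × 10.08 = 1.45 mol/L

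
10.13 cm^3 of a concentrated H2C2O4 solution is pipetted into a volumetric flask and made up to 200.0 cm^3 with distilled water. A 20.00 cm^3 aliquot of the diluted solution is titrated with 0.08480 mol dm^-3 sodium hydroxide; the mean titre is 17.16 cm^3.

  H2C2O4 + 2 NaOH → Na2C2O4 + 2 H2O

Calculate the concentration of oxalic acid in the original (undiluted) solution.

n(NaOH) = 0.01716 × 0.08480 = 1.455 × 10^-3 mol
From the 1:2 ratio, n(H2C2O4) in the aliquot = 1/2 × 1.455 × 10^-3 = 7.276 × 10^-4 mol
[H2C2O4]_dilute = 7.276 × 10^-4 / 0.02000 = 0.03638 mol/L
Dilution factor = 200.0 / 10.13 = 19.74
[H2C2O4]_stock = 0.03638 × 19.74 = 0.7182 mol/L

0.7182 mol/L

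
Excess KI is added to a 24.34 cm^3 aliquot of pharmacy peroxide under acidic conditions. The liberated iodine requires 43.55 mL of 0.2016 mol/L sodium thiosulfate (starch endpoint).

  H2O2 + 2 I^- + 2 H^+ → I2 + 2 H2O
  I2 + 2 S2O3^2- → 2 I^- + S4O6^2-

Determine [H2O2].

n(S2O3^2-) = 0.04355 × 0.2016 = 8.780 × 10^-3 mol
n(I2) = n(S2O3^2-)/2 = 4.390 × 10^-3 mol
n(H2O2) in the aliquot = 4.390 × 10^-3 mol (1:1 ratio)
[H2O2] = 4.390 × 10^-3 / 0.02434 = 0.1804 mol/L

0.1804 mol/L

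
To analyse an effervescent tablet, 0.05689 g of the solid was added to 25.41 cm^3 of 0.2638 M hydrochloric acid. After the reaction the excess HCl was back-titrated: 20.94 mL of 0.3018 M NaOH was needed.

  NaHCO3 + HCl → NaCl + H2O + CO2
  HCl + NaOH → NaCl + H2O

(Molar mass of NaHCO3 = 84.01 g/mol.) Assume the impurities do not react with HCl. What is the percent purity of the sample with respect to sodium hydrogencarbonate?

n(HCl) added = 0.02541 × 0.2638 = 6.703 × 10^-3 mol
n(NaOH) used in back-titration = 0.02094 × 0.3018 = 6.320 × 10^-3 mol
n(HCl) left over = 6.320 × 10^-3 mol (1:1 ratio)
n(HCl) consumed by analyte = 6.703 × 10^-3 − 6.320 × 10^-3 = 3.835 × 10^-4 mol
n(NaHCO3) = 3.835 × 10^-4 mol (1:1 ratio)
mass of NaHCO3 = 3.835 × 10^-4 × 84.01 = 0.03221 g
% NaHCO3 = 0.03221 / 0.05689 × 100 = 56.63 %

56.63 %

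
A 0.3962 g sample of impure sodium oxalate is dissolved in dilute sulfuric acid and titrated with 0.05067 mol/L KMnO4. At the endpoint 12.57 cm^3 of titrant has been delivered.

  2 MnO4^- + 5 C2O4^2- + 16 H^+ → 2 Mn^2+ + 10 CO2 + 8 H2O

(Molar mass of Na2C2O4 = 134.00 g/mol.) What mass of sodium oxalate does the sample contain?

n(KMnO4) = 0.01257 L × 0.05067 mol/L = 6.369 × 10^-4 mol
From the 5:2 ratio, n(Na2C2O4) = 5/2 × 6.369 × 10^-4 = 1.592 × 10^-3 mol
mass of Na2C2O4 = 1.592 × 10^-3 × 134.00 g/mol = 0.2134 g

0.2134 g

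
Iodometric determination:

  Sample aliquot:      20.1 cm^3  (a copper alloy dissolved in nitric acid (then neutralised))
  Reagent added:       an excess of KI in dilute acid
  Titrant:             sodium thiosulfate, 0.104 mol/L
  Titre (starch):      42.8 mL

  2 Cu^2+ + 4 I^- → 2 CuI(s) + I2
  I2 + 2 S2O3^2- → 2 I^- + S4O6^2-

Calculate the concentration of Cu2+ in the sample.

0.221 mol/L

n(S2O3^2-) = 0.0428 × 0.104 = 4.45 × 10^-3 mol
n(I2) = n(S2O3^2-)/2 = 2.23 × 10^-3 mol
From the 2:1 ratio, n(Cu2+) in the aliquot = 2/1 × 2.23 × 10^-3 = 4.45 × 10^-3 mol
[Cu2+] = 4.45 × 10^-3 / 0.0201 = 0.221 mol/L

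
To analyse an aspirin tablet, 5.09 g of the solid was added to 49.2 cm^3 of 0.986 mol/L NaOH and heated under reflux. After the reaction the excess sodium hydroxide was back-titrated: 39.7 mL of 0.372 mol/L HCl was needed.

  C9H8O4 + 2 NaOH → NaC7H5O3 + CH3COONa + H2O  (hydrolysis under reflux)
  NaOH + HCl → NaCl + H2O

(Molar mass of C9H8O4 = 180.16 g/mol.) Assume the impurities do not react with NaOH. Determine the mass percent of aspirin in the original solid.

n(NaOH) added = 0.0492 × 0.986 = 0.0485 mol
n(HCl) used in back-titration = 0.0397 × 0.372 = 0.0148 mol
n(NaOH) left over = 0.0148 mol (1:1 ratio)
n(NaOH) consumed by analyte = 0.0485 − 0.0148 = 0.0337 mol
From the 1:2 ratio, n(C9H8O4) = 1/2 × 0.0337 = 0.0169 mol
mass of C9H8O4 = 0.0169 × 180.16 = 3.04 g
% C9H8O4 = 3.04 / 5.09 × 100 = 59.7 %

59.7 %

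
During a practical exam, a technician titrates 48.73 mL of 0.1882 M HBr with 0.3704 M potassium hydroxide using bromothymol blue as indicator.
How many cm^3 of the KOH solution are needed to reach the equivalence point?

HBr + KOH → KBr + H2O
n(HBr) = 0.04873 L × 0.1882 mol/L = 9.171 × 10^-3 mol
n(KOH) = 9.171 × 10^-3 mol (1:1 stoichiometry)
V(KOH) = 9.171 × 10^-3 mol / 0.3704 mol/L = 0.02476 L = 24.76 mL

24.76 mL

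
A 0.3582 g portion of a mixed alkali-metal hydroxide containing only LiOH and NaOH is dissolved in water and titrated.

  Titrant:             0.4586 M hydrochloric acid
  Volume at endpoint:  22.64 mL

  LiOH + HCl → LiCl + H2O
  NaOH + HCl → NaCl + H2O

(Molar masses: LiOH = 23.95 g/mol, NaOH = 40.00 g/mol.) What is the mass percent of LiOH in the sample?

n(HCl) = 0.02264 × 0.4586 = 0.01038 mol
Let x = n(LiOH), y = n(NaOH).
Titrant: 1x + 1y = 0.01038;  mass: 23.95x + 40.00y = 0.3582
Solving, x = 3.558 × 10^-3 mol, y = 6.825 × 10^-3 mol
mass of LiOH = 3.558 × 10^-3 × 23.95 = 0.08522 g
% LiOH = 0.08522 / 0.3582 × 100 = 23.79 %

23.79 %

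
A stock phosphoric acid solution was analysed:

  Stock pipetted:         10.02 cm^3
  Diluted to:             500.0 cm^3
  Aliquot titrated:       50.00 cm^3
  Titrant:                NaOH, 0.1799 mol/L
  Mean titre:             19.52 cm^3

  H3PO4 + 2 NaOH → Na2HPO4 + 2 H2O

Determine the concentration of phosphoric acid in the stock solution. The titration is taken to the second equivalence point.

n(NaOH) = 0.01952 × 0.1799 = 3.512 × 10^-3 mol
From the 1:2 ratio, n(H3PO4) in the aliquot = 1/2 × 3.512 × 10^-3 = 1.756 × 10^-3 mol
[H3PO4]_dilute = 1.756 × 10^-3 / 0.05000 = 0.03512 mol/L
Dilution factor = 500.0 / 10.02 = 49.90
[H3PO4]_stock = 0.03512 × 49.90 = 1.752 mol/L

1.752 mol/L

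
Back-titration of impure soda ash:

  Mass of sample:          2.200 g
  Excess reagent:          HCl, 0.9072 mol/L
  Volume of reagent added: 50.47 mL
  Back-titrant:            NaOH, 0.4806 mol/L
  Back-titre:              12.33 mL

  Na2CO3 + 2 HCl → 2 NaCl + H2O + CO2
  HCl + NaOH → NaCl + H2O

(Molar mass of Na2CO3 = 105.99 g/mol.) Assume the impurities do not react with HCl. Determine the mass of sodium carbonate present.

2.112 g

n(HCl) added = 0.05047 × 0.9072 = 0.04579 mol
n(NaOH) used in back-titration = 0.01233 × 0.4806 = 5.926 × 10^-3 mol
n(HCl) left over = 5.926 × 10^-3 mol (1:1 ratio)
n(HCl) consumed by analyte = 0.04579 − 5.926 × 10^-3 = 0.03986 mol
From the 1:2 ratio, n(Na2CO3) = 1/2 × 0.03986 = 0.01993 mol
mass of Na2CO3 = 0.01993 × 105.99 = 2.112 g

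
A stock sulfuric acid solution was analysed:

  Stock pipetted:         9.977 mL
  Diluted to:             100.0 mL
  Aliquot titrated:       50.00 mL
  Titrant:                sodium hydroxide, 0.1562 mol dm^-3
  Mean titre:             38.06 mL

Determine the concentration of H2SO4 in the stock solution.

0.5959 mol/L

H2SO4 + 2 NaOH → Na2SO4 + 2 H2O
n(NaOH) = 0.03806 × 0.1562 = 5.945 × 10^-3 mol
From the 1:2 ratio, n(H2SO4) in the aliquot = 1/2 × 5.945 × 10^-3 = 2.972 × 10^-3 mol
[H2SO4]_dilute = 2.972 × 10^-3 / 0.05000 = 0.05945 mol/L
Dilution factor = 100.0 / 9.977 = 10.02
[H2SO4]_stock = 0.05945 × 10.02 = 0.5959 mol/L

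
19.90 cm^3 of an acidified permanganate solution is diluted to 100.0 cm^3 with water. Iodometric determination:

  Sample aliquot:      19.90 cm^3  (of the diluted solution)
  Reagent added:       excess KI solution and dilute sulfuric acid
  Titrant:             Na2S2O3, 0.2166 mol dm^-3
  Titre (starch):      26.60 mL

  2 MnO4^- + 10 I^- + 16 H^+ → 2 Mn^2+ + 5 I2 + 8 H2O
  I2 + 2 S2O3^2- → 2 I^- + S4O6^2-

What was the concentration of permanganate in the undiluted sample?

0.2910 mol/L

n(S2O3^2-) = 0.02660 × 0.2166 = 5.762 × 10^-3 mol
n(I2) = n(S2O3^2-)/2 = 2.881 × 10^-3 mol
From the 2:5 ratio, n(MnO4^-) in the aliquot = 2/5 × 2.881 × 10^-3 = 1.152 × 10^-3 mol
[MnO4^-]_dilute = 1.152 × 10^-3 / 0.01990 = 0.05791 mol/L
[MnO4^-]_original = 0.05791 × 100.0/19.90 = 0.2910 mol/L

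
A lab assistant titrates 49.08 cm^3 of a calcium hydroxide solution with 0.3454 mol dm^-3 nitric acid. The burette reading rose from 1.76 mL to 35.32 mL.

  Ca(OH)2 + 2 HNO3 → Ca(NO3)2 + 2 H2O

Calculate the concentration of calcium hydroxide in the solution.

n(HNO3) = 0.03356 L × 0.3454 mol/L = 0.01159 mol
From the 1:2 mole ratio, n(Ca(OH)2) = 1/2 × 0.01159 = 5.796 × 10^-3 mol
[Ca(OH)2] = 5.796 × 10^-3 mol / 0.04908 L = 0.1181 mol/L

0.1181 mol/L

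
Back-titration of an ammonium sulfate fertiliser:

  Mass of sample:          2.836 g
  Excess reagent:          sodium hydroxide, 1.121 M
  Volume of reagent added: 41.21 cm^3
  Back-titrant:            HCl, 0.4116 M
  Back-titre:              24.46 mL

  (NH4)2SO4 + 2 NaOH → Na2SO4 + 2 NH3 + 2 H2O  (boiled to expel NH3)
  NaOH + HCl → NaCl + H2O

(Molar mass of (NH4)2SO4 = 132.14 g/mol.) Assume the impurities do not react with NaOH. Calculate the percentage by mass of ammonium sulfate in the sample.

84.17 %

n(NaOH) added = 0.04121 × 1.121 = 0.04620 mol
n(HCl) used in back-titration = 0.02446 × 0.4116 = 0.01007 mol
n(NaOH) left over = 0.01007 mol (1:1 ratio)
n(NaOH) consumed by analyte = 0.04620 − 0.01007 = 0.03613 mol
From the 1:2 ratio, n((NH4)2SO4) = 1/2 × 0.03613 = 0.01806 mol
mass of (NH4)2SO4 = 0.01806 × 132.14 = 2.387 g
% (NH4)2SO4 = 2.387 / 2.836 × 100 = 84.17 %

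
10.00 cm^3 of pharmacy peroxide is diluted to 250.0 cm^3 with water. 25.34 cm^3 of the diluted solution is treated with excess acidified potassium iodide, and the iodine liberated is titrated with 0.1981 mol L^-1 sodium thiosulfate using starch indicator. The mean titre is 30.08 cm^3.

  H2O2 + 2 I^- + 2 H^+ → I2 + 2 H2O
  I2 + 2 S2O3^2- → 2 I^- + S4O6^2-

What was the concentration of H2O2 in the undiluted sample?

n(S2O3^2-) = 0.03008 × 0.1981 = 5.959 × 10^-3 mol
n(I2) = n(S2O3^2-)/2 = 2.979 × 10^-3 mol
n(H2O2) in the aliquot = 2.979 × 10^-3 mol (1:1 ratio)
[H2O2]_dilute = 2.979 × 10^-3 / 0.02534 = 0.1176 mol/L
[H2O2]_original = 0.1176 × 250.0/10.00 = 2.939 mol/L

2.939 mol/L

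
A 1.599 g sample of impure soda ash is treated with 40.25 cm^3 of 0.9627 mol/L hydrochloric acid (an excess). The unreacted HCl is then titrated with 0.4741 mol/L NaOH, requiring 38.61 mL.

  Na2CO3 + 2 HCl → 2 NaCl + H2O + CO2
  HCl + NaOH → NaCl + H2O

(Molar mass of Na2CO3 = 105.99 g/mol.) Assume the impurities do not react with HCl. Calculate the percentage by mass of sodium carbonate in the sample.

n(HCl) added = 0.04025 × 0.9627 = 0.03875 mol
n(NaOH) used in back-titration = 0.03861 × 0.4741 = 0.01831 mol
n(HCl) left over = 0.01831 mol (1:1 ratio)
n(HCl) consumed by analyte = 0.03875 − 0.01831 = 0.02044 mol
From the 1:2 ratio, n(Na2CO3) = 1/2 × 0.02044 = 0.01022 mol
mass of Na2CO3 = 0.01022 × 105.99 = 1.083 g
% Na2CO3 = 1.083 / 1.599 × 100 = 67.76 %

67.76 %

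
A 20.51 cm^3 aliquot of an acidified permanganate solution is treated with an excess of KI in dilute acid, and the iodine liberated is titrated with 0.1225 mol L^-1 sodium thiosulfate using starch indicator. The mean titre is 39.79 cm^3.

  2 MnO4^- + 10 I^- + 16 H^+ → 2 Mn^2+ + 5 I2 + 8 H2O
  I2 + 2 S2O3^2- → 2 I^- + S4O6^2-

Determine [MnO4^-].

0.04753 mol/L

n(S2O3^2-) = 0.03979 × 0.1225 = 4.874 × 10^-3 mol
n(I2) = n(S2O3^2-)/2 = 2.437 × 10^-3 mol
From the 2:5 ratio, n(MnO4^-) in the aliquot = 2/5 × 2.437 × 10^-3 = 9.749 × 10^-4 mol
[MnO4^-] = 9.749 × 10^-4 / 0.02051 = 0.04753 mol/L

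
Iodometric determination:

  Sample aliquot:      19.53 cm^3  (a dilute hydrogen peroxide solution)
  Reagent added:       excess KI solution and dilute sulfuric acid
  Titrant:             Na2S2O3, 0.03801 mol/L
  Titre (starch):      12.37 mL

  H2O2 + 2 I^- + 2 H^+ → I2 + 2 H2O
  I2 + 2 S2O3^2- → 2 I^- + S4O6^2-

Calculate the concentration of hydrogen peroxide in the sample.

n(S2O3^2-) = 0.01237 × 0.03801 = 4.702 × 10^-4 mol
n(I2) = n(S2O3^2-)/2 = 2.351 × 10^-4 mol
n(H2O2) in the aliquot = 2.351 × 10^-4 mol (1:1 ratio)
[H2O2] = 2.351 × 10^-4 / 0.01953 = 0.01204 mol/L

0.01204 mol/L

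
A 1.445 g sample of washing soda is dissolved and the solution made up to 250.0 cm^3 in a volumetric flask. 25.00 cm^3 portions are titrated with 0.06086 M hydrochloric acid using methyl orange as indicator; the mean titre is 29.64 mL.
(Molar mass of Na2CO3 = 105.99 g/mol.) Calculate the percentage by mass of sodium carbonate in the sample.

Na2CO3 + 2 HCl → 2 NaCl + H2O + CO2
n(HCl) per titration = 0.02964 × 0.06086 = 1.804 × 10^-3 mol
From the 1:2 ratio, n(Na2CO3) in each aliquot = 1/2 × 1.804 × 10^-3 = 9.019 × 10^-4 mol
n(Na2CO3) in the whole flask = 9.019 × 10^-4 × 250.0/25.00 = 9.019 × 10^-3 mol
mass of Na2CO3 = 9.019 × 10^-3 × 105.99 = 0.9560 g
% Na2CO3 = 0.9560 / 1.445 × 100 = 66.16 %

66.16 %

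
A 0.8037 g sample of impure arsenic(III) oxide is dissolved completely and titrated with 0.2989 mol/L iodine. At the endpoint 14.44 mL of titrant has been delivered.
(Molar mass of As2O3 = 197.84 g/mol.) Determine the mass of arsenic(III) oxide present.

As2O3 + 2 I2 + 2 H2O → As2O5 + 4 HI
n(I2) = 0.01444 L × 0.2989 mol/L = 4.316 × 10^-3 mol
From the 1:2 ratio, n(As2O3) = 1/2 × 4.316 × 10^-3 = 2.158 × 10^-3 mol
mass of As2O3 = 2.158 × 10^-3 × 197.84 g/mol = 0.4270 g

0.4270 g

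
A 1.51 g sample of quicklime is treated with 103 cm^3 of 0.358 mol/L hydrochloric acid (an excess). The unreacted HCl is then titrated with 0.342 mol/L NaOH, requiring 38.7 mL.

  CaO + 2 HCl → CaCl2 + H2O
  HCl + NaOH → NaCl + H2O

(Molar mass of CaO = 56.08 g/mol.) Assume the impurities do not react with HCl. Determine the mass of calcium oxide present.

n(HCl) added = 0.103 × 0.358 = 0.0369 mol
n(NaOH) used in back-titration = 0.0387 × 0.342 = 0.0132 mol
n(HCl) left over = 0.0132 mol (1:1 ratio)
n(HCl) consumed by analyte = 0.0369 − 0.0132 = 0.0236 mol
From the 1:2 ratio, n(CaO) = 1/2 × 0.0236 = 0.0118 mol
mass of CaO = 0.0118 × 56.08 = 0.663 g

0.663 g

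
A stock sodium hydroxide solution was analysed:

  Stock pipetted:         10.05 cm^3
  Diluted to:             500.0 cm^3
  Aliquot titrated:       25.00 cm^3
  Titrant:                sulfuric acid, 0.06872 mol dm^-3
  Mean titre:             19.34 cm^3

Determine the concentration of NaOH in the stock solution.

5.290 mol/L

2 NaOH + H2SO4 → Na2SO4 + 2 H2O
n(H2SO4) = 0.01934 × 0.06872 = 1.329 × 10^-3 mol
From the 2:1 ratio, n(NaOH) in the aliquot = 2/1 × 1.329 × 10^-3 = 2.658 × 10^-3 mol
[NaOH]_dilute = 2.658 × 10^-3 / 0.02500 = 0.1063 mol/L
Dilution factor = 500.0 / 10.05 = 49.75
[NaOH]_stock = 0.1063 × 49.75 = 5.290 mol/L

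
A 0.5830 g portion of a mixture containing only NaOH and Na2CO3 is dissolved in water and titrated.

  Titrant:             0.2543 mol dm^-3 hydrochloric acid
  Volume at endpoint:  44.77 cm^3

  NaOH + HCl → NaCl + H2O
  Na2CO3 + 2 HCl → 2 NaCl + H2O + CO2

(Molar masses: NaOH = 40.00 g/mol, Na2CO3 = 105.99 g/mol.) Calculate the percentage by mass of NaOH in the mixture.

n(HCl) = 0.04477 × 0.2543 = 0.01139 mol
Let x = n(NaOH), y = n(Na2CO3).
Titrant: 1x + 2y = 0.01139;  mass: 40.00x + 105.99y = 0.5830
Solving, x = 1.566 × 10^-3 mol, y = 4.910 × 10^-3 mol
mass of NaOH = 1.566 × 10^-3 × 40.00 = 0.06264 g
% NaOH = 0.06264 / 0.5830 × 100 = 10.74 %

10.74 %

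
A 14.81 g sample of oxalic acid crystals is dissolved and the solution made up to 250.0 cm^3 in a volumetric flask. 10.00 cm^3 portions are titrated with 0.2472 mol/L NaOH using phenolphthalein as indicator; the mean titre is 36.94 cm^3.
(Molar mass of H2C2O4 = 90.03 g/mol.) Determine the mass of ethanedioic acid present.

H2C2O4 + 2 NaOH → Na2C2O4 + 2 H2O
n(NaOH) per titration = 0.03694 × 0.2472 = 9.132 × 10^-3 mol
From the 1:2 ratio, n(H2C2O4) in each aliquot = 1/2 × 9.132 × 10^-3 = 4.566 × 10^-3 mol
n(H2C2O4) in the whole flask = 4.566 × 10^-3 × 250.0/10.00 = 0.1141 mol
mass of H2C2O4 = 0.1141 × 90.03 = 10.28 g

10.28 g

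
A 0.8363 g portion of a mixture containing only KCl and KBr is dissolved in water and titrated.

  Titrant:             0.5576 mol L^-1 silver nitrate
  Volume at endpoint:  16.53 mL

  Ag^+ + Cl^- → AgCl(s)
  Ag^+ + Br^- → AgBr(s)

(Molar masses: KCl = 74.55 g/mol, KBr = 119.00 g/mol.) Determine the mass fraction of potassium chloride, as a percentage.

52.25 %

n(AgNO3) = 0.01653 × 0.5576 = 9.217 × 10^-3 mol
Let x = n(KCl), y = n(KBr).
Titrant: 1x + 1y = 9.217 × 10^-3;  mass: 74.55x + 119.00y = 0.8363
Solving, x = 5.861 × 10^-3 mol, y = 3.356 × 10^-3 mol
mass of KCl = 5.861 × 10^-3 × 74.55 = 0.4370 g
% KCl = 0.4370 / 0.8363 × 100 = 52.25 %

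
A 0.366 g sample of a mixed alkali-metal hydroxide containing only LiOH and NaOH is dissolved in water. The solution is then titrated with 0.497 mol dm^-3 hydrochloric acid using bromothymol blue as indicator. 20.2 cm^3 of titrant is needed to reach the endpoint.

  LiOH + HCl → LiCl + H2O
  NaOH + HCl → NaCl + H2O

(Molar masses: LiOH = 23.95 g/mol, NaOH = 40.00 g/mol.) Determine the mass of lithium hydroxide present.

n(HCl) = 0.0202 × 0.497 = 0.0100 mol
Let x = n(LiOH), y = n(NaOH).
Titrant: 1x + 1y = 0.0100;  mass: 23.95x + 40.00y = 0.366
Solving, x = 2.22 × 10^-3 mol, y = 7.82 × 10^-3 mol
mass of LiOH = 2.22 × 10^-3 × 23.95 = 0.0531 g

0.0531 g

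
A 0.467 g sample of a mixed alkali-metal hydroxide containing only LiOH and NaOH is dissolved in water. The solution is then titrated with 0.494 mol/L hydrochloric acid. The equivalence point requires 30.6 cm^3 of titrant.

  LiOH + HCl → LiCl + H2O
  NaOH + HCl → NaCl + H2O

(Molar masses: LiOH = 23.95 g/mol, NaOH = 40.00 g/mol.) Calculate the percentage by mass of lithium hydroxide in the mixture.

44.0 %

n(HCl) = 0.0306 × 0.494 = 0.0151 mol
Let x = n(LiOH), y = n(NaOH).
Titrant: 1x + 1y = 0.0151;  mass: 23.95x + 40.00y = 0.467
Solving, x = 8.58 × 10^-3 mol, y = 6.54 × 10^-3 mol
mass of LiOH = 8.58 × 10^-3 × 23.95 = 0.205 g
% LiOH = 0.205 / 0.467 × 100 = 44.0 %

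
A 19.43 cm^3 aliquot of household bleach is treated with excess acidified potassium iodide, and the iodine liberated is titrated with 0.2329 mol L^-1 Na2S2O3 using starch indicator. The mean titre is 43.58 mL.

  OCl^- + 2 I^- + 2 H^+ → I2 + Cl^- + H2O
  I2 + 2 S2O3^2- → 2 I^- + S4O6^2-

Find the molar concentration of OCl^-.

0.2612 mol/L

n(S2O3^2-) = 0.04358 × 0.2329 = 0.01015 mol
n(I2) = n(S2O3^2-)/2 = 5.075 × 10^-3 mol
n(OCl^-) in the aliquot = 5.075 × 10^-3 mol (1:1 ratio)
[OCl^-] = 5.075 × 10^-3 / 0.01943 = 0.2612 mol/L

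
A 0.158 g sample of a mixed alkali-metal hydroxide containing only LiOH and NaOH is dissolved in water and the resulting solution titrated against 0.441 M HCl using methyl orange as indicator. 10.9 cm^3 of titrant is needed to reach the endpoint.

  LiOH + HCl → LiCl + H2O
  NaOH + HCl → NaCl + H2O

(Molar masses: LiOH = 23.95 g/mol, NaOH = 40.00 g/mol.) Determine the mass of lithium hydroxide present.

n(HCl) = 0.0109 × 0.441 = 4.81 × 10^-3 mol
Let x = n(LiOH), y = n(NaOH).
Titrant: 1x + 1y = 4.81 × 10^-3;  mass: 23.95x + 40.00y = 0.158
Solving, x = 2.14 × 10^-3 mol, y = 2.67 × 10^-3 mol
mass of LiOH = 2.14 × 10^-3 × 23.95 = 0.0511 g

0.0511 g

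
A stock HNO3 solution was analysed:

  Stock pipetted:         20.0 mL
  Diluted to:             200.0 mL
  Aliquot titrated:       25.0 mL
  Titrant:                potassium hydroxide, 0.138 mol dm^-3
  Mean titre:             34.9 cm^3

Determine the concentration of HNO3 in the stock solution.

1.93 mol/L

HNO3 + KOH → KNO3 + H2O
n(KOH) = 0.0349 × 0.138 = 4.82 × 10^-3 mol
n(HNO3) in the aliquot = 4.82 × 10^-3 mol (1:1 ratio)
[HNO3]_dilute = 4.82 × 10^-3 / 0.0250 = 0.193 mol/L
Dilution factor = 200.0 / 20.0 = 10.00
[HNO3]_stock = 0.193 × 10.00 = 1.93 mol/L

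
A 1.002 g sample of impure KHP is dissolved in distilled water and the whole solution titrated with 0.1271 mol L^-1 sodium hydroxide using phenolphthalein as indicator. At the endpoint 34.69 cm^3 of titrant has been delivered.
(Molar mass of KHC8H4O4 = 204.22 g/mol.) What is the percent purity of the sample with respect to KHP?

89.86 %

KHC8H4O4 + NaOH → KNaC8H4O4 + H2O
n(NaOH) = 0.03469 L × 0.1271 mol/L = 4.409 × 10^-3 mol
n(KHC8H4O4) = 4.409 × 10^-3 mol (1:1 ratio)
mass of KHC8H4O4 = 4.409 × 10^-3 × 204.22 g/mol = 0.9004 g
% KHC8H4O4 = 0.9004 / 1.002 × 100 = 89.86 %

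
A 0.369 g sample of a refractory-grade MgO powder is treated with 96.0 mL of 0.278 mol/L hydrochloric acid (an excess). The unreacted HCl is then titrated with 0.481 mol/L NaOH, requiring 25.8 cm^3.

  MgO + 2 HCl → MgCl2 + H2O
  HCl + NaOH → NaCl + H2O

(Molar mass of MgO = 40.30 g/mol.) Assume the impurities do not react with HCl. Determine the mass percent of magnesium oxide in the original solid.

n(HCl) added = 0.0960 × 0.278 = 0.0267 mol
n(NaOH) used in back-titration = 0.0258 × 0.481 = 0.0124 mol
n(HCl) left over = 0.0124 mol (1:1 ratio)
n(HCl) consumed by analyte = 0.0267 − 0.0124 = 0.0143 mol
From the 1:2 ratio, n(MgO) = 1/2 × 0.0143 = 7.14 × 10^-3 mol
mass of MgO = 7.14 × 10^-3 × 40.30 = 0.288 g
% MgO = 0.288 / 0.369 × 100 = 78.0 %

78.0 %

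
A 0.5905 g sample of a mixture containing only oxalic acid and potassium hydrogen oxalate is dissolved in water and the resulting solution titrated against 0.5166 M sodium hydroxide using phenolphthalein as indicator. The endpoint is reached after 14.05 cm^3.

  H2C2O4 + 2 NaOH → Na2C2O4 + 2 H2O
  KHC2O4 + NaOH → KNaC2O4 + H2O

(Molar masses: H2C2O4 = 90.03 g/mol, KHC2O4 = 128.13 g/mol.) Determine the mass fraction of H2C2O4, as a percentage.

31.14 %

n(NaOH) = 0.01405 × 0.5166 = 7.258 × 10^-3 mol
Let x = n(H2C2O4), y = n(KHC2O4).
Titrant: 2x + 1y = 7.258 × 10^-3;  mass: 90.03x + 128.13y = 0.5905
Solving, x = 2.042 × 10^-3 mol, y = 3.174 × 10^-3 mol
mass of H2C2O4 = 2.042 × 10^-3 × 90.03 = 0.1839 g
% H2C2O4 = 0.1839 / 0.5905 × 100 = 31.14 %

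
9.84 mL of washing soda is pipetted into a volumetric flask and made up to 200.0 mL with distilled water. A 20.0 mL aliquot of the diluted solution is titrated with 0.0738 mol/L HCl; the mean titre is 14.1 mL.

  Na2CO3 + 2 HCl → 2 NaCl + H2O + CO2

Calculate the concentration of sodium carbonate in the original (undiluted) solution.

0.529 mol/L

n(HCl) = 0.0141 × 0.0738 = 1.04 × 10^-3 mol
From the 1:2 ratio, n(Na2CO3) in the aliquot = 1/2 × 1.04 × 10^-3 = 5.20 × 10^-4 mol
[Na2CO3]_dilute = 5.20 × 10^-4 / 0.0200 = 0.0260 mol/L
Dilution factor = 200.0 / 9.84 = 20.33
[Na2CO3]_stock = 0.0260 × 20.33 = 0.529 mol/L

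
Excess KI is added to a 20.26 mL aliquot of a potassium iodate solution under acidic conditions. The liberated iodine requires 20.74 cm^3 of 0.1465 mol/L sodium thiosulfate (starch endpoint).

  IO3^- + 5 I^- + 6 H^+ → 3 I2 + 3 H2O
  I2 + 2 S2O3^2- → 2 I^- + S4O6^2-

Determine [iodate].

n(S2O3^2-) = 0.02074 × 0.1465 = 3.038 × 10^-3 mol
n(I2) = n(S2O3^2-)/2 = 1.519 × 10^-3 mol
From the 1:3 ratio, n(IO3^-) in the aliquot = 1/3 × 1.519 × 10^-3 = 5.064 × 10^-4 mol
[IO3^-] = 5.064 × 10^-4 / 0.02026 = 0.02500 mol/L

0.02500 mol/L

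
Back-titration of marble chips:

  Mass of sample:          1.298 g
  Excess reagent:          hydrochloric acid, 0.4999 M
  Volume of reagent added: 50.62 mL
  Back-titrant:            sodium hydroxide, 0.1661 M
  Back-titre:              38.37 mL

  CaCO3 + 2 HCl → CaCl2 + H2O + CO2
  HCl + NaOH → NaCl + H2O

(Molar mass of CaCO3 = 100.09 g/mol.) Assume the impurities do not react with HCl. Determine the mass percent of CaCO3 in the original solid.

72.99 %

n(HCl) added = 0.05062 × 0.4999 = 0.02530 mol
n(NaOH) used in back-titration = 0.03837 × 0.1661 = 6.373 × 10^-3 mol
n(HCl) left over = 6.373 × 10^-3 mol (1:1 ratio)
n(HCl) consumed by analyte = 0.02530 − 6.373 × 10^-3 = 0.01893 mol
From the 1:2 ratio, n(CaCO3) = 1/2 × 0.01893 = 9.466 × 10^-3 mol
mass of CaCO3 = 9.466 × 10^-3 × 100.09 = 0.9474 g
% CaCO3 = 0.9474 / 1.298 × 100 = 72.99 %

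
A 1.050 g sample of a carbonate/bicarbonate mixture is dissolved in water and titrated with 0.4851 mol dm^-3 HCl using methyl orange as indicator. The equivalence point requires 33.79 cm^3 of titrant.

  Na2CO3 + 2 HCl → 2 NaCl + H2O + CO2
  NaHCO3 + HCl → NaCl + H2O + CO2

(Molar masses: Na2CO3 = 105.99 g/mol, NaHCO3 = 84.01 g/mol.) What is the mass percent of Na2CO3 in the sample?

53.22 %

n(HCl) = 0.03379 × 0.4851 = 0.01639 mol
Let x = n(Na2CO3), y = n(NaHCO3).
Titrant: 2x + 1y = 0.01639;  mass: 105.99x + 84.01y = 1.050
Solving, x = 5.272 × 10^-3 mol, y = 5.847 × 10^-3 mol
mass of Na2CO3 = 5.272 × 10^-3 × 105.99 = 0.5588 g
% Na2CO3 = 0.5588 / 1.050 × 100 = 53.22 %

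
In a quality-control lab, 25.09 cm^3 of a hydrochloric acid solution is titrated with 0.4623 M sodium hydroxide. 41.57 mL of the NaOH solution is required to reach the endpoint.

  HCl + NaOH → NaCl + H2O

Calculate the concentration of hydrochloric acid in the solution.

0.7660 M

n(NaOH) = 0.04157 L × 0.4623 mol/L = 0.01922 mol
n(HCl) = 0.01922 mol (1:1 mole ratio)
[HCl] = 0.01922 mol / 0.02509 L = 0.7660 mol/L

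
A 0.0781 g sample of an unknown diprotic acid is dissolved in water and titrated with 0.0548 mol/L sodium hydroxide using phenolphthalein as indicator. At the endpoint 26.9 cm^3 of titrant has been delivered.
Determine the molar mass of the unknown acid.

106 g/mol

n(NaOH) = 0.0269 L × 0.0548 mol/L = 1.47 × 10^-3 mol
From the 1:2 ratio, n(H2A) = 1/2 × 1.47 × 10^-3 = 7.37 × 10^-4 mol
M = m / n = 0.0781 g / 7.37 × 10^-4 mol = 106 g/mol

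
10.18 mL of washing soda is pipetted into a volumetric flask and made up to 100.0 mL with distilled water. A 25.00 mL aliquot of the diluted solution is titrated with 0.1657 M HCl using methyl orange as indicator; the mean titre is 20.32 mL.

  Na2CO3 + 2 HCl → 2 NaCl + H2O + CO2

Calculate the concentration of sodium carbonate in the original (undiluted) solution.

0.6615 M

n(HCl) = 0.02032 × 0.1657 = 3.367 × 10^-3 mol
From the 1:2 ratio, n(Na2CO3) in the aliquot = 1/2 × 3.367 × 10^-3 = 1.684 × 10^-3 mol
[Na2CO3]_dilute = 1.684 × 10^-3 / 0.02500 = 0.06734 mol/L
Dilution factor = 100.0 / 10.18 = 9.823
[Na2CO3]_stock = 0.06734 × 9.823 = 0.6615 mol/L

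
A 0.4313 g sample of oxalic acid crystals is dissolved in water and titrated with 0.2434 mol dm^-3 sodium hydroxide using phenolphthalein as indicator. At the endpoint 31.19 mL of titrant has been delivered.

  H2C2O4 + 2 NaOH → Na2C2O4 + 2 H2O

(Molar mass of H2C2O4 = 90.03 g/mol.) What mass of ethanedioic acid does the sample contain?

n(NaOH) = 0.03119 L × 0.2434 mol/L = 7.592 × 10^-3 mol
From the 1:2 ratio, n(H2C2O4) = 1/2 × 7.592 × 10^-3 = 3.796 × 10^-3 mol
mass of H2C2O4 = 3.796 × 10^-3 × 90.03 g/mol = 0.3417 g

0.3417 g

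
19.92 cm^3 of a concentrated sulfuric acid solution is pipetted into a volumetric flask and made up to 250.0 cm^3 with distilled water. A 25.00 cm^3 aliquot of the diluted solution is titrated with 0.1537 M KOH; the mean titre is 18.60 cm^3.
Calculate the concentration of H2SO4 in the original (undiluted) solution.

0.7176 M

H2SO4 + 2 KOH → K2SO4 + 2 H2O
n(KOH) = 0.01860 × 0.1537 = 2.859 × 10^-3 mol
From the 1:2 ratio, n(H2SO4) in the aliquot = 1/2 × 2.859 × 10^-3 = 1.429 × 10^-3 mol
[H2SO4]_dilute = 1.429 × 10^-3 / 0.02500 = 0.05718 mol/L
Dilution factor = 250.0 / 19.92 = 12.55
[H2SO4]_stock = 0.05718 × 12.55 = 0.7176 mol/L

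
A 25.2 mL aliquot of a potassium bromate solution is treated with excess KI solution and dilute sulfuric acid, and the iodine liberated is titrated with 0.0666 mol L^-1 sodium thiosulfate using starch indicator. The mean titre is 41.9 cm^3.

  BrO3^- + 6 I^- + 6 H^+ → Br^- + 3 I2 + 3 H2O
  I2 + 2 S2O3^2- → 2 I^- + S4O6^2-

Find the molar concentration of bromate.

0.0185 mol/L

n(S2O3^2-) = 0.0419 × 0.0666 = 2.79 × 10^-3 mol
n(I2) = n(S2O3^2-)/2 = 1.40 × 10^-3 mol
From the 1:3 ratio, n(BrO3^-) in the aliquot = 1/3 × 1.40 × 10^-3 = 4.65 × 10^-4 mol
[BrO3^-] = 4.65 × 10^-4 / 0.0252 = 0.0185 mol/L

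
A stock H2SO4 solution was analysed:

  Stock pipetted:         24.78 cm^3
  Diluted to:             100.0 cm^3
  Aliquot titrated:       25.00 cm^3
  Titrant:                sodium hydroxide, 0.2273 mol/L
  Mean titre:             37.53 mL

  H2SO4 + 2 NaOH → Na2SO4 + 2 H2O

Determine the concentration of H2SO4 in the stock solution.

n(NaOH) = 0.03753 × 0.2273 = 8.531 × 10^-3 mol
From the 1:2 ratio, n(H2SO4) in the aliquot = 1/2 × 8.531 × 10^-3 = 4.265 × 10^-3 mol
[H2SO4]_dilute = 4.265 × 10^-3 / 0.02500 = 0.1706 mol/L
Dilution factor = 100.0 / 24.78 = 4.036
[H2SO4]_stock = 0.1706 × 4.036 = 0.6885 mol/L

0.6885 mol/L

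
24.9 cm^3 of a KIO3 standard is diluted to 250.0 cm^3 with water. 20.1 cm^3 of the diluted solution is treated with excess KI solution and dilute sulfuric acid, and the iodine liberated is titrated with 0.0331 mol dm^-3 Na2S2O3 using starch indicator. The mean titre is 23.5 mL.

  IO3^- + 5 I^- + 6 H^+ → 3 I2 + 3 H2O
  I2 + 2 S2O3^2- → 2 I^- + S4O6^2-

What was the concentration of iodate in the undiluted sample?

n(S2O3^2-) = 0.0235 × 0.0331 = 7.78 × 10^-4 mol
n(I2) = n(S2O3^2-)/2 = 3.89 × 10^-4 mol
From the 1:3 ratio, n(IO3^-) in the aliquot = 1/3 × 3.89 × 10^-4 = 1.30 × 10^-4 mol
[IO3^-]_dilute = 1.30 × 10^-4 / 0.0201 = 0.00645 mol/L
[IO3^-]_original = 0.00645 × 250.0/24.9 = 0.0648 mol/L

0.0648 mol/L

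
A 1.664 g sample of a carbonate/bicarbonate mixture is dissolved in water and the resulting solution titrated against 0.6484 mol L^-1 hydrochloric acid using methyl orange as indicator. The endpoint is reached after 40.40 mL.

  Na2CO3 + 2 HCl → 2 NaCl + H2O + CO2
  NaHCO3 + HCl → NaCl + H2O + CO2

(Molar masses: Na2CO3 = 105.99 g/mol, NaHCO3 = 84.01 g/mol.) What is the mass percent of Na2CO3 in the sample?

55.11 %

n(HCl) = 0.04040 × 0.6484 = 0.02620 mol
Let x = n(Na2CO3), y = n(NaHCO3).
Titrant: 2x + 1y = 0.02620;  mass: 105.99x + 84.01y = 1.664
Solving, x = 8.652 × 10^-3 mol, y = 8.892 × 10^-3 mol
mass of Na2CO3 = 8.652 × 10^-3 × 105.99 = 0.9170 g
% Na2CO3 = 0.9170 / 1.664 × 100 = 55.11 %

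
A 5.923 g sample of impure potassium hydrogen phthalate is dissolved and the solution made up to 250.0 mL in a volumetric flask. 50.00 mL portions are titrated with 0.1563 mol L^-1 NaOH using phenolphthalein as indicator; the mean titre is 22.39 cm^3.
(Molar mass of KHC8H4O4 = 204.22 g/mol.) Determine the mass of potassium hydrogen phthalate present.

3.573 g

KHC8H4O4 + NaOH → KNaC8H4O4 + H2O
n(NaOH) per titration = 0.02239 × 0.1563 = 3.500 × 10^-3 mol
n(KHC8H4O4) in each aliquot = 3.500 × 10^-3 mol (1:1 ratio)
n(KHC8H4O4) in the whole flask = 3.500 × 10^-3 × 250.0/50.00 = 0.01750 mol
mass of KHC8H4O4 = 0.01750 × 204.22 = 3.573 g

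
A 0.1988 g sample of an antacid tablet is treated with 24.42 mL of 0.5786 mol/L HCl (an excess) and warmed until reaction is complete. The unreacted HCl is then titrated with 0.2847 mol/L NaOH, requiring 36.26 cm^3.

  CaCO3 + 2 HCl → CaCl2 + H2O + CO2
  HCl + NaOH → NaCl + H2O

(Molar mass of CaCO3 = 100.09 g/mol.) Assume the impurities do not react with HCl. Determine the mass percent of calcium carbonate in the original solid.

n(HCl) added = 0.02442 × 0.5786 = 0.01413 mol
n(NaOH) used in back-titration = 0.03626 × 0.2847 = 0.01032 mol
n(HCl) left over = 0.01032 mol (1:1 ratio)
n(HCl) consumed by analyte = 0.01413 − 0.01032 = 3.806 × 10^-3 mol
From the 1:2 ratio, n(CaCO3) = 1/2 × 3.806 × 10^-3 = 1.903 × 10^-3 mol
mass of CaCO3 = 1.903 × 10^-3 × 100.09 = 0.1905 g
% CaCO3 = 0.1905 / 0.1988 × 100 = 95.82 %

95.82 %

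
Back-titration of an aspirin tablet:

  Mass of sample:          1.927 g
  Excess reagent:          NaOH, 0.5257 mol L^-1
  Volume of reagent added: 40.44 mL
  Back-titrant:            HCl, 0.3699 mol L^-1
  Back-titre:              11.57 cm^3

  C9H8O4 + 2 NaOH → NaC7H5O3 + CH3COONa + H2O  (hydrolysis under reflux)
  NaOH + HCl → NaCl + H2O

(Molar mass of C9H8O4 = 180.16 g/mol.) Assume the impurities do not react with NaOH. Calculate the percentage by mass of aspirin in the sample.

n(NaOH) added = 0.04044 × 0.5257 = 0.02126 mol
n(HCl) used in back-titration = 0.01157 × 0.3699 = 4.280 × 10^-3 mol
n(NaOH) left over = 4.280 × 10^-3 mol (1:1 ratio)
n(NaOH) consumed by analyte = 0.02126 − 4.280 × 10^-3 = 0.01698 mol
From the 1:2 ratio, n(C9H8O4) = 1/2 × 0.01698 = 8.490 × 10^-3 mol
mass of C9H8O4 = 8.490 × 10^-3 × 180.16 = 1.530 g
% C9H8O4 = 1.530 / 1.927 × 100 = 79.37 %

79.37 %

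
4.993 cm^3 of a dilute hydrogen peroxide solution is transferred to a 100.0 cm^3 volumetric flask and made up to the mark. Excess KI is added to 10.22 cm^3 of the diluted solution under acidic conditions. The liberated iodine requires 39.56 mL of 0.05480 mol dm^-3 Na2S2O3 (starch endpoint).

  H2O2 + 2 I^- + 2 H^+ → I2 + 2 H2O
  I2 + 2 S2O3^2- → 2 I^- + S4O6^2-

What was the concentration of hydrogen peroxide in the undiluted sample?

2.124 mol/L

n(S2O3^2-) = 0.03956 × 0.05480 = 2.168 × 10^-3 mol
n(I2) = n(S2O3^2-)/2 = 1.084 × 10^-3 mol
n(H2O2) in the aliquot = 1.084 × 10^-3 mol (1:1 ratio)
[H2O2]_dilute = 1.084 × 10^-3 / 0.01022 = 0.1061 mol/L
[H2O2]_original = 0.1061 × 100.0/4.993 = 2.124 mol/L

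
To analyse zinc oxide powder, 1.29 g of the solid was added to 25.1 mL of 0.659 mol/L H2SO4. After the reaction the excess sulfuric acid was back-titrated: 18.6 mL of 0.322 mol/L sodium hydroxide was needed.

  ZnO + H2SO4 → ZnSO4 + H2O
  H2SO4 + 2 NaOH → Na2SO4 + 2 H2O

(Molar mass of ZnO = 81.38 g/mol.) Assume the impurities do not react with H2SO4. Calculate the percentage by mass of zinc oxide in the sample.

n(H2SO4) added = 0.0251 × 0.659 = 0.0165 mol
n(NaOH) used in back-titration = 0.0186 × 0.322 = 5.99 × 10^-3 mol
From the 1:2 ratio, n(H2SO4) left over = 1/2 × 5.99 × 10^-3 = 2.99 × 10^-3 mol
n(H2SO4) consumed by analyte = 0.0165 − 2.99 × 10^-3 = 0.0135 mol
n(ZnO) = 0.0135 mol (1:1 ratio)
mass of ZnO = 0.0135 × 81.38 = 1.10 g
% ZnO = 1.10 / 1.29 × 100 = 85.5 %

85.5 %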